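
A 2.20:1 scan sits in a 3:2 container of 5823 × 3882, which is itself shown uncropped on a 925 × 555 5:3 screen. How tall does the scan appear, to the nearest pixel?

2.20:1 in 5823×3882: fills the width, so the scan is 5823.00 × 2646.82.
Second fit — the 3:2 canvas into 925×555 spans the height: 832.50 × 555.00 (×0.1430 from 5823×3882).
Applying the same ×0.1430: 2646.82 → 378.41.

378 px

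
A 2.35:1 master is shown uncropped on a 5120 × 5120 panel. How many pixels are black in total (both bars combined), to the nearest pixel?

15059336 pixels

2.35:1 is wider than square, so it spans the full width.
The master is 5120 / 2.350 ≈ 2178.7234 px tall.
Leftover height: 5120 − 2178.7234 = 2941.2766 px.
Across the 5120-px span: 2941.2766 × 5120 ≈ 15059336 px.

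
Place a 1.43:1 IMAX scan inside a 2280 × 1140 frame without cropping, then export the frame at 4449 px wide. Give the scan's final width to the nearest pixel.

Fitted into 2280×1140, the scan spans the height; its width is 1140 × 1.430 ≈ 1630.20 px.
Resizing to 4449 px wide multiplies everything by 1.9513: 1630.20 → 3181.03 px.

3181 px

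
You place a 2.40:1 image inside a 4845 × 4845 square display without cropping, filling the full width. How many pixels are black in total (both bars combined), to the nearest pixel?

Content height = 4845 / 2.400 ≈ 2018.7500 px.
4845 − 2018.7500 = 2826.2500 px of bars.
That's 2826.2500 × 4845 ≈ 13693181 black pixels.

13693181 pixels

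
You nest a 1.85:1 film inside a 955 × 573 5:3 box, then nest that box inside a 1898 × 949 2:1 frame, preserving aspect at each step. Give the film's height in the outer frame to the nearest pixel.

855 px

Inside the 955×573 canvas the film is width-limited at 955.00 × 516.22.
Second fit — the 5:3 canvas into 1898×949 spans the height: 1581.67 × 949.00 (×1.6562 from 955×573).
So the film's height is 516.22 × 1.6562 ≈ 854.95.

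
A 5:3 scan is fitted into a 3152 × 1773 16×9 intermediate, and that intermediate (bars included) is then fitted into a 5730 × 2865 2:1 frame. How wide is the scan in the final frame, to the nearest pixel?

4775 px

5:3 in 3152×1773: fills the height, so the scan is 2955.00 × 1773.00.
16×9 in 5730×2865: fills the height, so the intermediate becomes 5093.33 × 2865.00 — a scale of ×1.6159.
Applying the same ×1.6159: 2955.00 → 4775.00.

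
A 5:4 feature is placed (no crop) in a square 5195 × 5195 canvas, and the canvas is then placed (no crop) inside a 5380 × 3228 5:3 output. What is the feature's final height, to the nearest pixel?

First fit — 5:4 into 5195×5195 spans the width: 5195.00 × 4156.00.
Second fit — the square canvas into 5380×3228 spans the height: 3228.00 × 3228.00 (×0.6214 from 5195×5195).
So the feature's height is 4156.00 × 0.6214 ≈ 2582.40.

2582 px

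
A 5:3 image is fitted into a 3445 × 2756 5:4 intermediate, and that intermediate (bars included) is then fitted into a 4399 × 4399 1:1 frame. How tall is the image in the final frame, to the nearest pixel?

5:3 in 3445×2756: fills the width, so the image is 3445.00 × 2067.00.
The 5:4 canvas is width-limited in 4399×4399, giving 4399.00 × 3519.20; scale factor 1.2769.
The image scales with it: height 2067.00 × 1.2769 ≈ 2639.40.

2639 px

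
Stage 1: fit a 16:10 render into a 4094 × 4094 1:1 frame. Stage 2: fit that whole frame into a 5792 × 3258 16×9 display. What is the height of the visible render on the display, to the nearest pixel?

Inside the 4094×4094 canvas the render is width-limited at 4094.00 × 2558.75.
1:1 in 5792×3258: fills the height, so the intermediate becomes 3258.00 × 3258.00 — a scale of ×0.7958.
Applying the same ×0.7958: 2558.75 → 2036.25.

2036 px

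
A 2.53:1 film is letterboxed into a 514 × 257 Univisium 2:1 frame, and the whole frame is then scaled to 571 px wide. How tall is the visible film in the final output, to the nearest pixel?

226 px

In the 514×257 frame the film fills the width: height = 514 / 2.530 ≈ 203.16 px.
Resizing to 571 px wide multiplies everything by 1.1109: 203.16 → 225.69 px.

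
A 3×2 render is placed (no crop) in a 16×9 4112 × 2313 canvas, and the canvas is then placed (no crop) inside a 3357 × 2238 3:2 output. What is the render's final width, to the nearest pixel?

2832 px

Inside the 4112×2313 canvas the render is height-limited at 3469.50 × 2313.00.
16×9 in 3357×2238: fills the width, so the intermediate becomes 3357.00 × 1888.31 — a scale of ×0.8164.
Applying the same ×0.8164: 3469.50 → 2832.47.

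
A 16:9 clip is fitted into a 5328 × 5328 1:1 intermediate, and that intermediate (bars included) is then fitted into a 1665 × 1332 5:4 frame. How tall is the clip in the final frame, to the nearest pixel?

749 px

First fit — 16:9 into 5328×5328 spans the width: 5328.00 × 2997.00.
Second fit — the 1:1 canvas into 1665×1332 spans the height: 1332.00 × 1332.00 (×0.2500 from 5328×5328).
The clip scales with it: height 2997.00 × 0.2500 ≈ 749.25.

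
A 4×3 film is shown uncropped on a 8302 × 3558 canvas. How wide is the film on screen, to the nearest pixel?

Since 1.333 < 2.333, the film is height-limited.
Content width = 3558 × 4/3 ≈ 4744.00 px.

4744 px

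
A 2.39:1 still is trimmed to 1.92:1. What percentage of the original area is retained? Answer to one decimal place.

80.3%

1.92:1 is narrower than 2.39:1, so the crop keeps the full height and trims the width.
(1.920)/(2.390) ≈ 0.803 of the area survives.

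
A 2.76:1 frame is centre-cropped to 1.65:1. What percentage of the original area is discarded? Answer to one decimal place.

1.65:1 is narrower than 2.76:1, so the crop keeps the full height and trims the width.
Fraction kept = (1.650)/(2.760) ≈ 59.78%, so 40.22% is lost.

40.2%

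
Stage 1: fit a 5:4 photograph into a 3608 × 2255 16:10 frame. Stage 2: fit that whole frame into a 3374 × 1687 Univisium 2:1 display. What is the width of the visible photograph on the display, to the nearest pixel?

First fit — 5:4 into 3608×2255 spans the height: 2818.75 × 2255.00.
16:10 in 3374×1687: fills the height, so the intermediate becomes 2699.20 × 1687.00 — a scale of ×0.7481.
The photograph scales with it: width 2818.75 × 0.7481 ≈ 2108.75.

2109 px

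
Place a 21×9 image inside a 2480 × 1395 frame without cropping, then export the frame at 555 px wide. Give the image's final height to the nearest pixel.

238 px

At 2480×1395 the image is width-limited, so height = 2480 × 9/21 ≈ 1062.86 px.
The frame scales by 555/2480 = 0.2238; 1062.86 × 0.2238 ≈ 237.86 px.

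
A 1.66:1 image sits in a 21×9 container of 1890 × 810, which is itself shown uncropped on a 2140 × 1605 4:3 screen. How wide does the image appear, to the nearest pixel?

Inside the 1890×810 canvas the image is height-limited at 1344.60 × 810.00.
The 21×9 canvas is width-limited in 2140×1605, giving 2140.00 × 917.14; scale factor 1.1323.
The image scales with it: width 1344.60 × 1.1323 ≈ 1522.46.

1522 px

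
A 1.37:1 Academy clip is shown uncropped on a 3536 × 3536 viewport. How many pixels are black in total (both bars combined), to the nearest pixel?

3376803 pixels

1.37:1 Academy (1.370) > square (1.000), so the clip fills the width.
That makes the image 2581.0219 px tall (3536 / 1.370).
Leftover height: 3536 − 2581.0219 = 954.9781 px.
Bar area = 954.9781 × 3536 ≈ 3376803 px.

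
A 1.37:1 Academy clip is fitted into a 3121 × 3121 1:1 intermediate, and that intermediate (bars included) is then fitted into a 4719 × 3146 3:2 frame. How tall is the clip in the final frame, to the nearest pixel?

Inside the 3121×3121 canvas the clip is width-limited at 3121.00 × 2278.10.
The 1:1 canvas is height-limited in 4719×3146, giving 3146.00 × 3146.00; scale factor 1.0080.
So the clip's height is 2278.10 × 1.0080 ≈ 2296.35.

2296 px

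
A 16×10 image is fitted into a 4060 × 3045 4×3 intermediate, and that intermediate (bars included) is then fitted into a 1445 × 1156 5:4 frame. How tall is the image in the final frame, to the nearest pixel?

903 px

Inside the 4060×3045 canvas the image is width-limited at 4060.00 × 2537.50.
Second fit — the 4×3 canvas into 1445×1156 spans the width: 1445.00 × 1083.75 (×0.3559 from 4060×3045).
So the image's height is 2537.50 × 0.3559 ≈ 903.12.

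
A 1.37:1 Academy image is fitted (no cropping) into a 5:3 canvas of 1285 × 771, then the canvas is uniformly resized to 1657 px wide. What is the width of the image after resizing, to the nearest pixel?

At 1285×771 the image is height-limited, so width = 771 × 1.370 ≈ 1056.27 px.
Resizing to 1657 px wide multiplies everything by 1.2895: 1056.27 → 1362.05 px.

1362 px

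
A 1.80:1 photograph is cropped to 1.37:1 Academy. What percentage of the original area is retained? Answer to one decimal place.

The height stays; only width is cut (since 1.37:1 Academy is narrower than 1.80:1).
Fraction kept = (1.370)/(1.800) ≈ 76.11%.

76.1%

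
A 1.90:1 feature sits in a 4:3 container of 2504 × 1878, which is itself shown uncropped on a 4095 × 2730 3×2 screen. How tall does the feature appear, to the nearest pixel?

Inside the 2504×1878 canvas the feature is width-limited at 2504.00 × 1317.89.
The 4:3 canvas is height-limited in 4095×2730, giving 3640.00 × 2730.00; scale factor 1.4537.
The feature scales with it: height 1317.89 × 1.4537 ≈ 1915.79.

1916 px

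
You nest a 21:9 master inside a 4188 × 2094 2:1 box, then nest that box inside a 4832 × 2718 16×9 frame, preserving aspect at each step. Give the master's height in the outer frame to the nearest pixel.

Inside the 4188×2094 canvas the master is width-limited at 4188.00 × 1794.86.
The 2:1 canvas is width-limited in 4832×2718, giving 4832.00 × 2416.00; scale factor 1.1538.
So the master's height is 1794.86 × 1.1538 ≈ 2070.86.

2071 px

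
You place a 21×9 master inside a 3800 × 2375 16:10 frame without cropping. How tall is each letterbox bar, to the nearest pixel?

373 px

21×9 (2.333) > 16:10 (1.600), so the master fills the width.
Content height = 3800 × 9/21 ≈ 1628.57 px.
2375 − 1628.57 = 746.43 px of bars (373.21 each).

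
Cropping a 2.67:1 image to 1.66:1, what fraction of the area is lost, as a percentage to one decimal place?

37.8%

The height stays; only width is cut (since 1.66:1 is narrower than 2.67:1).
Area ratio = (1.660)/(2.670) = 62.17%; the remaining 37.83% is cropped out.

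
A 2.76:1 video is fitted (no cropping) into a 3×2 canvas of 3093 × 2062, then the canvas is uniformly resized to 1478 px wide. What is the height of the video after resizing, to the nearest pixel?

536 px

At 3093×2062 the video is width-limited, so height = 3093 / 2.760 ≈ 1120.65 px.
Scaling 3093 → 1478 is ×0.4779, so the height becomes 1120.65 × 0.4779 ≈ 535.51 px.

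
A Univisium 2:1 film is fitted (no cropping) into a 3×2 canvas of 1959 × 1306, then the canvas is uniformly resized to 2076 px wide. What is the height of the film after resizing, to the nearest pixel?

Fitted into 1959×1306, the film spans the width; its height is 1959 × 1/2 ≈ 979.50 px.
The frame scales by 2076/1959 = 1.0597; 979.50 × 1.0597 ≈ 1038.00 px.

1038 px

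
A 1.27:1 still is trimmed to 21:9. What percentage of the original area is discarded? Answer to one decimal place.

The width stays; only height is cut (since 21:9 is wider than 1.27:1).
(1.270)/(2.333) ≈ 0.544 of the area survives, leaving 45.57% discarded.

45.6%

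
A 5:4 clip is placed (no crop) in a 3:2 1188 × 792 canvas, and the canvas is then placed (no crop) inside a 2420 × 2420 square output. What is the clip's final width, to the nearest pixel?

5:4 in 1188×792: fills the height, so the clip is 990.00 × 792.00.
The 3:2 canvas is width-limited in 2420×2420, giving 2420.00 × 1613.33; scale factor 2.0370.
The clip scales with it: width 990.00 × 2.0370 ≈ 2016.67.

2017 px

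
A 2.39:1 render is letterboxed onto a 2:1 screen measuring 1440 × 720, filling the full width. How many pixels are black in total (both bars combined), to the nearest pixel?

That makes the image 602.5105 px tall (1440 / 2.390).
720 − 602.5105 = 117.4895 px of bars.
Across the 1440-px span: 117.4895 × 1440 ≈ 169185 px.

169185 pixels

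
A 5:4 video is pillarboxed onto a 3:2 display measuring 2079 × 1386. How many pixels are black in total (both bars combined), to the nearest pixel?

5:4 (1.250) < 3:2 (1.500), so the video fills the height.
That makes the image 1732.5000 px wide (1386 × 5/4).
Leftover width: 2079 − 1732.5000 = 346.5000 px.
That's 346.5000 × 1386 ≈ 480249 black pixels.

480249 pixels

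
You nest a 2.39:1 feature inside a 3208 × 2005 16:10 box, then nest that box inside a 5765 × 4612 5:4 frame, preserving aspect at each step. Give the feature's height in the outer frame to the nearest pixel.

2412 px

First fit — 2.39:1 into 3208×2005 spans the width: 3208.00 × 1342.26.
The 16:10 canvas is width-limited in 5765×4612, giving 5765.00 × 3603.12; scale factor 1.7971.
The feature scales with it: height 1342.26 × 1.7971 ≈ 2412.13.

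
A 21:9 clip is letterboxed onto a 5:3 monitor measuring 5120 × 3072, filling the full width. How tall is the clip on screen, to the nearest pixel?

2194 px

The clip is 5120 × 9/21 ≈ 2194.29 px tall.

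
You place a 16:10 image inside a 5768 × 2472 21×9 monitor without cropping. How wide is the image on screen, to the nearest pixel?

16:10 (1.600) < 21×9 (2.333), so the image fills the height.
That makes the image 3955.20 px wide (2472 × 16/10).

3955 px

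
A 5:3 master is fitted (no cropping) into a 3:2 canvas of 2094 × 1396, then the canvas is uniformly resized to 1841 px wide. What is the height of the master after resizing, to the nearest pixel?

1105 px

In the 2094×1396 frame the master fills the width: height = 2094 × 3/5 ≈ 1256.40 px.
Scaling 2094 → 1841 is ×0.8792, so the height becomes 1256.40 × 0.8792 ≈ 1104.60 px.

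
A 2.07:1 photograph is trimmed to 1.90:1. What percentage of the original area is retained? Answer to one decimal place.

91.8%

Going from 2.07:1 to 1.90:1 means cutting width while keeping height.
Area ratio = (1.900)/(2.070) = 91.79% retained.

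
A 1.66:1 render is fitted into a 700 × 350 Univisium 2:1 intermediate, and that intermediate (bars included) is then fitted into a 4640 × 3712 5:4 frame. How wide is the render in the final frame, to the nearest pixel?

3851 px

First fit — 1.66:1 into 700×350 spans the height: 581.00 × 350.00.
Second fit — the Univisium 2:1 canvas into 4640×3712 spans the width: 4640.00 × 2320.00 (×6.6286 from 700×350).
So the render's width is 581.00 × 6.6286 ≈ 3851.20.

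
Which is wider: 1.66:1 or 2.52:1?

1.66 and 2.52; 2.52 > 1.66.

2.52:1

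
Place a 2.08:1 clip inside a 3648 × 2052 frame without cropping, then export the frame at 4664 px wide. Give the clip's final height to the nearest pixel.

2242 px

In the 3648×2052 frame the clip fills the width: height = 3648 / 2.080 ≈ 1753.85 px.
The frame scales by 4664/3648 = 1.2785; 1753.85 × 1.2785 ≈ 2242.31 px.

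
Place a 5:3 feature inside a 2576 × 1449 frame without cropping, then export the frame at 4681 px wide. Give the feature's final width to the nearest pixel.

4388 px

In the 2576×1449 frame the feature fills the height: width = 1449 × 5/3 ≈ 2415.00 px.
Resizing to 4681 px wide multiplies everything by 1.8172: 2415.00 → 4388.44 px.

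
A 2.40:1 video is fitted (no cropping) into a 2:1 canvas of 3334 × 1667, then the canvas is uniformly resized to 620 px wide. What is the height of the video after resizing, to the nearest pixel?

258 px

At 3334×1667 the video is width-limited, so height = 3334 / 2.400 ≈ 1389.17 px.
Scaling 3334 → 620 is ×0.1860, so the height becomes 1389.17 × 0.1860 ≈ 258.33 px.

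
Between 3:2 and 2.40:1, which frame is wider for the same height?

2.40:1

3:2 = 1.5 and 2.4; 2.4 > 1.5.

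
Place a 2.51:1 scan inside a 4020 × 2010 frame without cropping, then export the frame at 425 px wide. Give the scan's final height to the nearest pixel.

169 px

Fitted into 4020×2010, the scan spans the width; its height is 4020 / 2.510 ≈ 1601.59 px.
The frame scales by 425/4020 = 0.1057; 1601.59 × 0.1057 ≈ 169.32 px.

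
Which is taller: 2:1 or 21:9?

2:1

2 and 21:9 = 2.333; 2.333 > 2. The smaller width-to-height ratio is the taller frame.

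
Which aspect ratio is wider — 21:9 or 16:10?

21:9 = 2.333 and 16:10 = 1.6; 2.333 > 1.6.

21:9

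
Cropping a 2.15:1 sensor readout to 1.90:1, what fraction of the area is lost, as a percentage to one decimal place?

11.6%

1.90:1 is narrower than 2.15:1, so the crop keeps the full height and trims the width.
Fraction kept = (1.900)/(2.150) ≈ 88.37%, so 11.63% is lost.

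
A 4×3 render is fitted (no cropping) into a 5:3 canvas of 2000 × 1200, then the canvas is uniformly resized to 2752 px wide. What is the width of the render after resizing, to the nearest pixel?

Fitted into 2000×1200, the render spans the height; its width is 1200 × 4/3 ≈ 1600.00 px.
Resizing to 2752 px wide multiplies everything by 1.3760: 1600.00 → 2201.60 px.

2202 px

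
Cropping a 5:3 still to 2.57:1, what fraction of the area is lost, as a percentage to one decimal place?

35.1%

Going from 5:3 to 2.57:1 means cutting height while keeping width.
Fraction kept = (1.667)/(2.570) ≈ 64.85%, so 35.15% is lost.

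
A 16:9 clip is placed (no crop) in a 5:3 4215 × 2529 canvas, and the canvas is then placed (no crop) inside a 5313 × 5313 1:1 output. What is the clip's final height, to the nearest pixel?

16:9 in 4215×2529: fills the width, so the clip is 4215.00 × 2370.94.
Second fit — the 5:3 canvas into 5313×5313 spans the width: 5313.00 × 3187.80 (×1.2605 from 4215×2529).
Applying the same ×1.2605: 2370.94 → 2988.56.

2989 px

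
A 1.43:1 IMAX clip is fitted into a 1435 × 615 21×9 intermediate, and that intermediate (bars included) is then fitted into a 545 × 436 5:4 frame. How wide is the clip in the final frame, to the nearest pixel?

First fit — 1.43:1 IMAX into 1435×615 spans the height: 879.45 × 615.00.
21×9 in 545×436: fills the width, so the intermediate becomes 545.00 × 233.57 — a scale of ×0.3798.
So the clip's width is 879.45 × 0.3798 ≈ 334.01.

334 px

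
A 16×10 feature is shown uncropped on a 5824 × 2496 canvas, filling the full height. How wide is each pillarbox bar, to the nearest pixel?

Content width = 2496 × 16/10 ≈ 3993.60 px.
Leftover width: 5824 − 3993.60 = 1830.40 px → 915.20 each side.

915 px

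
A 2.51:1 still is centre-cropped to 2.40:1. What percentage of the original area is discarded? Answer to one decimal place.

4.4%

The height stays; only width is cut (since 2.40:1 is narrower than 2.51:1).
Area ratio = (2.400)/(2.510) = 95.62%; the remaining 4.38% is cropped out.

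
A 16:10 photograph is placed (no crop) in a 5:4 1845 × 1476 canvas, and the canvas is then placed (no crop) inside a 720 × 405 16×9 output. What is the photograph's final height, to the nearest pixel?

316 px

16:10 in 1845×1476: fills the width, so the photograph is 1845.00 × 1153.12.
The 5:4 canvas is height-limited in 720×405, giving 506.25 × 405.00; scale factor 0.2744.
Applying the same ×0.2744: 1153.12 → 316.41.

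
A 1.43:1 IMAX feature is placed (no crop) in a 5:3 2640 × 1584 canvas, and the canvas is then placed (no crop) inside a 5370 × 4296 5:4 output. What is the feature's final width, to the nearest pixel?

1.43:1 IMAX in 2640×1584: fills the height, so the feature is 2265.12 × 1584.00.
5:3 in 5370×4296: fills the width, so the intermediate becomes 5370.00 × 3222.00 — a scale of ×2.0341.
So the feature's width is 2265.12 × 2.0341 ≈ 4607.46.

4607 px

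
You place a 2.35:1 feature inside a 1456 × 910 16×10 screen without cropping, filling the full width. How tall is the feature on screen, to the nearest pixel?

620 px

Content height = 1456 / 2.350 ≈ 619.57 px.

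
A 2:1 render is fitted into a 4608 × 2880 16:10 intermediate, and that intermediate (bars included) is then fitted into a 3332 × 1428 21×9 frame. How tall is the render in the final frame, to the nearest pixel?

2:1 in 4608×2880: fills the width, so the render is 4608.00 × 2304.00.
The 16:10 canvas is height-limited in 3332×1428, giving 2284.80 × 1428.00; scale factor 0.4958.
Applying the same ×0.4958: 2304.00 → 1142.40.

1142 px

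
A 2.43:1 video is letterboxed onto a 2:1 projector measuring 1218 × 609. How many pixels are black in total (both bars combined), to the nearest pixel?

131258 pixels

Since 2.430 > 2.000, the video is width-limited.
Content height = 1218 / 2.430 ≈ 501.2346 px.
Black = 609 − 501.2346 = 107.7654 px.
That's 107.7654 × 1218 ≈ 131258 black pixels.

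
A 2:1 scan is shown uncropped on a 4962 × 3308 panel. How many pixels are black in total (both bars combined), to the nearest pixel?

4103574 pixels

Since 2.000 > 1.500, the scan is width-limited.
That makes the image 2481.0000 px tall (4962 × 1/2).
Black = 3308 − 2481.0000 = 827.0000 px.
Across the 4962-px span: 827.0000 × 4962 ≈ 4103574 px.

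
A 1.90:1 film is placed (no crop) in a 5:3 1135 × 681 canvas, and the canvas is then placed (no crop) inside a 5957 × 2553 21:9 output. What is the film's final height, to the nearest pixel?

1.90:1 in 1135×681: fills the width, so the film is 1135.00 × 597.37.
Second fit — the 5:3 canvas into 5957×2553 spans the height: 4255.00 × 2553.00 (×3.7489 from 1135×681).
So the film's height is 597.37 × 3.7489 ≈ 2239.47.

2239 px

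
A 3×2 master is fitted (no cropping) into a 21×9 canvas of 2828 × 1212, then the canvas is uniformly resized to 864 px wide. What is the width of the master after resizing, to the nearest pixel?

555 px

At 2828×1212 the master is height-limited, so width = 1212 × 3/2 ≈ 1818.00 px.
Resizing to 864 px wide multiplies everything by 0.3055: 1818.00 → 555.43 px.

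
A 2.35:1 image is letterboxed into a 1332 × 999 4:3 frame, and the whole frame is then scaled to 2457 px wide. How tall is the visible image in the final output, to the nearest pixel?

1046 px

At 1332×999 the image is width-limited, so height = 1332 / 2.350 ≈ 566.81 px.
The frame scales by 2457/1332 = 1.8446; 566.81 × 1.8446 ≈ 1045.53 px.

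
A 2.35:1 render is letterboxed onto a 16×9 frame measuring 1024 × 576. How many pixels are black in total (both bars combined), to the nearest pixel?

2.35:1 (2.350) > 16×9 (1.778), so the render fills the width.
That makes the image 435.7447 px tall (1024 / 2.350).
Leftover height: 576 − 435.7447 = 140.2553 px.
Across the 1024-px span: 140.2553 × 1024 ≈ 143621 px.

143621 pixels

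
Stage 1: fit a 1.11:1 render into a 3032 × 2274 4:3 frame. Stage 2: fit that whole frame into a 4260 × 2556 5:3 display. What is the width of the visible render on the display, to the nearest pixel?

Inside the 3032×2274 canvas the render is height-limited at 2524.14 × 2274.00.
The 4:3 canvas is height-limited in 4260×2556, giving 3408.00 × 2556.00; scale factor 1.1240.
Applying the same ×1.1240: 2524.14 → 2837.16.

2837 px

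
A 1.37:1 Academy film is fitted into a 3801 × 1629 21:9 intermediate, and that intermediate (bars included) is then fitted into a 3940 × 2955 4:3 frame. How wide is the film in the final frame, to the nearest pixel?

2313 px

First fit — 1.37:1 Academy into 3801×1629 spans the height: 2231.73 × 1629.00.
The 21:9 canvas is width-limited in 3940×2955, giving 3940.00 × 1688.57; scale factor 1.0366.
So the film's width is 2231.73 × 1.0366 ≈ 2313.34.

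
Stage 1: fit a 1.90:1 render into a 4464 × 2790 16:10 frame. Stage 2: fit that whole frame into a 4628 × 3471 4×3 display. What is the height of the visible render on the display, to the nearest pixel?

First fit — 1.90:1 into 4464×2790 spans the width: 4464.00 × 2349.47.
16:10 in 4628×3471: fills the width, so the intermediate becomes 4628.00 × 2892.50 — a scale of ×1.0367.
So the render's height is 2349.47 × 1.0367 ≈ 2435.79.

2436 px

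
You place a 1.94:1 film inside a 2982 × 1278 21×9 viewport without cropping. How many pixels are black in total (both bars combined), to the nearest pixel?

642425 pixels

Since 1.940 < 2.333, the film is height-limited.
The film is 1278 × 1.940 ≈ 2479.3200 px wide.
Leftover width: 2982 − 2479.3200 = 502.6800 px.
Across the 1278-px span: 502.6800 × 1278 ≈ 642425 px.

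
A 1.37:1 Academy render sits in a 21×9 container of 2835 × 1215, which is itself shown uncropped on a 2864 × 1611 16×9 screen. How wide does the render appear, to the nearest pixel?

1682 px

1.37:1 Academy in 2835×1215: fills the height, so the render is 1664.55 × 1215.00.
21×9 in 2864×1611: fills the width, so the intermediate becomes 2864.00 × 1227.43 — a scale of ×1.0102.
So the render's width is 1664.55 × 1.0102 ≈ 1681.58.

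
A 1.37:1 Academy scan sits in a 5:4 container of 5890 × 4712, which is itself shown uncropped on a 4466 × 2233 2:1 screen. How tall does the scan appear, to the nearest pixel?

Inside the 5890×4712 canvas the scan is width-limited at 5890.00 × 4299.27.
5:4 in 4466×2233: fills the height, so the intermediate becomes 2791.25 × 2233.00 — a scale of ×0.4739.
The scan scales with it: height 4299.27 × 0.4739 ≈ 2037.41.

2037 px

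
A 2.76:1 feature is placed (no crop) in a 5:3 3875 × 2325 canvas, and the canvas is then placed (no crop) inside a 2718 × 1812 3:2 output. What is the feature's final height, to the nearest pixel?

985 px

2.76:1 in 3875×2325: fills the width, so the feature is 3875.00 × 1403.99.
5:3 in 2718×1812: fills the width, so the intermediate becomes 2718.00 × 1630.80 — a scale of ×0.7014.
The feature scales with it: height 1403.99 × 0.7014 ≈ 984.78.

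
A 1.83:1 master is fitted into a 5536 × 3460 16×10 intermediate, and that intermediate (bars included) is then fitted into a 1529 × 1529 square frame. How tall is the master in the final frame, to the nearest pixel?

1.83:1 in 5536×3460: fills the width, so the master is 5536.00 × 3025.14.
Second fit — the 16×10 canvas into 1529×1529 spans the width: 1529.00 × 955.62 (×0.2762 from 5536×3460).
Applying the same ×0.2762: 3025.14 → 835.52.

836 px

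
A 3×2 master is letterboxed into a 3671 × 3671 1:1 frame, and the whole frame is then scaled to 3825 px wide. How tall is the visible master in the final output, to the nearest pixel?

2550 px

In the 3671×3671 frame the master fills the width: height = 3671 × 2/3 ≈ 2447.33 px.
Resizing to 3825 px wide multiplies everything by 1.0420: 2447.33 → 2550.00 px.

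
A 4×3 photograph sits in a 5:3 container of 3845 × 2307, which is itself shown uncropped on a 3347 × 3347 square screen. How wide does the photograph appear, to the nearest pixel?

2678 px

4×3 in 3845×2307: fills the height, so the photograph is 3076.00 × 2307.00.
5:3 in 3347×3347: fills the width, so the intermediate becomes 3347.00 × 2008.20 — a scale of ×0.8705.
So the photograph's width is 3076.00 × 0.8705 ≈ 2677.60.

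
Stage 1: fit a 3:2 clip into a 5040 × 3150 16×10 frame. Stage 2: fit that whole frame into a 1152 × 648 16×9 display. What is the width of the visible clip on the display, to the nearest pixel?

972 px

3:2 in 5040×3150: fills the height, so the clip is 4725.00 × 3150.00.
Second fit — the 16×10 canvas into 1152×648 spans the height: 1036.80 × 648.00 (×0.2057 from 5040×3150).
The clip scales with it: width 4725.00 × 0.2057 ≈ 972.00.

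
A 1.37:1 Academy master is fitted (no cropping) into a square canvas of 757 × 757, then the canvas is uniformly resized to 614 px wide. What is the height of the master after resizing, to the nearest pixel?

448 px

At 757×757 the master is width-limited, so height = 757 / 1.370 ≈ 552.55 px.
Resizing to 614 px wide multiplies everything by 0.8111: 552.55 → 448.18 px.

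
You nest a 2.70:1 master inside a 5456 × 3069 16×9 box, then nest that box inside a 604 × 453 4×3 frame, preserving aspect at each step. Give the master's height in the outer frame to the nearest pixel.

224 px

2.70:1 in 5456×3069: fills the width, so the master is 5456.00 × 2020.74.
Second fit — the 16×9 canvas into 604×453 spans the width: 604.00 × 339.75 (×0.1107 from 5456×3069).
The master scales with it: height 2020.74 × 0.1107 ≈ 223.70.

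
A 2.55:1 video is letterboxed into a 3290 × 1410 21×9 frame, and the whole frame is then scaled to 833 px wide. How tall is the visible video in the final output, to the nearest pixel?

327 px

At 3290×1410 the video is width-limited, so height = 3290 / 2.550 ≈ 1290.20 px.
The frame scales by 833/3290 = 0.2532; 1290.20 × 0.2532 ≈ 326.67 px.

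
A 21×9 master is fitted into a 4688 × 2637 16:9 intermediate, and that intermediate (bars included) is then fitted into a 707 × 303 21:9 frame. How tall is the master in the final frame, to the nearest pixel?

231 px

21×9 in 4688×2637: fills the width, so the master is 4688.00 × 2009.14.
The 16:9 canvas is height-limited in 707×303, giving 538.67 × 303.00; scale factor 0.1149.
Applying the same ×0.1149: 2009.14 → 230.86.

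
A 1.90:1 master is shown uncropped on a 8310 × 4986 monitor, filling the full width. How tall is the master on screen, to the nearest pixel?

4374 px

That makes the image 4373.68 px tall (8310 / 1.900).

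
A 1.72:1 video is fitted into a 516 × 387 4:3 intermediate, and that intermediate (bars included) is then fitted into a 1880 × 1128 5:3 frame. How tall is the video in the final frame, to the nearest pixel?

874 px

1.72:1 in 516×387: fills the width, so the video is 516.00 × 300.00.
4:3 in 1880×1128: fills the height, so the intermediate becomes 1504.00 × 1128.00 — a scale of ×2.9147.
Applying the same ×2.9147: 300.00 → 874.42.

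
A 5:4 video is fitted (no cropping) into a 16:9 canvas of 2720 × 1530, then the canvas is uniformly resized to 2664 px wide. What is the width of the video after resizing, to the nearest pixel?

1873 px

Fitted into 2720×1530, the video spans the height; its width is 1530 × 5/4 ≈ 1912.50 px.
Resizing to 2664 px wide multiplies everything by 0.9794: 1912.50 → 1873.12 px.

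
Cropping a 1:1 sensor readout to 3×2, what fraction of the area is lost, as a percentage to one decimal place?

3×2 is wider than 1:1, so the crop keeps the full width and trims the height.
Fraction kept = (1.000)/(1.500) ≈ 66.67%, so 33.33% is lost.

33.3%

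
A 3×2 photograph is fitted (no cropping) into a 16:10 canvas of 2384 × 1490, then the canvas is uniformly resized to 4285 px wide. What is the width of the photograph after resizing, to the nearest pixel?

4017 px

In the 2384×1490 frame the photograph fills the height: width = 1490 × 3/2 ≈ 2235.00 px.
The frame scales by 4285/2384 = 1.7974; 2235.00 × 1.7974 ≈ 4017.19 px.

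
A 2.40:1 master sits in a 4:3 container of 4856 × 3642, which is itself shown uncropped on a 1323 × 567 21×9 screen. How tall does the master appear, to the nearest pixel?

315 px

Inside the 4856×3642 canvas the master is width-limited at 4856.00 × 2023.33.
4:3 in 1323×567: fills the height, so the intermediate becomes 756.00 × 567.00 — a scale of ×0.1557.
Applying the same ×0.1557: 2023.33 → 315.00.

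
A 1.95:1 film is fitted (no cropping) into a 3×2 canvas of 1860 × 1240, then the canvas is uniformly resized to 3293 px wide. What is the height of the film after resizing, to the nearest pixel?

Fitted into 1860×1240, the film spans the width; its height is 1860 / 1.950 ≈ 953.85 px.
The frame scales by 3293/1860 = 1.7704; 953.85 × 1.7704 ≈ 1688.72 px.

1689 px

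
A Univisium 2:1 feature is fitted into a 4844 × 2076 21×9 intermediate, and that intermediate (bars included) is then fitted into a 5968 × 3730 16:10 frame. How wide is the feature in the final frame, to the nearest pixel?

First fit — Univisium 2:1 into 4844×2076 spans the height: 4152.00 × 2076.00.
Second fit — the 21×9 canvas into 5968×3730 spans the width: 5968.00 × 2557.71 (×1.2320 from 4844×2076).
The feature scales with it: width 4152.00 × 1.2320 ≈ 5115.43.

5115 px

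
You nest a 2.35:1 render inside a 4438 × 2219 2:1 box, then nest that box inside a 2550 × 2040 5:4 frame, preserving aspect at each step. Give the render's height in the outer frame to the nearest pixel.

Inside the 4438×2219 canvas the render is width-limited at 4438.00 × 1888.51.
Second fit — the 2:1 canvas into 2550×2040 spans the width: 2550.00 × 1275.00 (×0.5746 from 4438×2219).
So the render's height is 1888.51 × 0.5746 ≈ 1085.11.

1085 px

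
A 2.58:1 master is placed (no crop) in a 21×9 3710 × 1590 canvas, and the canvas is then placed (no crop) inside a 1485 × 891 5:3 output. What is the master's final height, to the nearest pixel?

Inside the 3710×1590 canvas the master is width-limited at 3710.00 × 1437.98.
Second fit — the 21×9 canvas into 1485×891 spans the width: 1485.00 × 636.43 (×0.4003 from 3710×1590).
The master scales with it: height 1437.98 × 0.4003 ≈ 575.58.

576 px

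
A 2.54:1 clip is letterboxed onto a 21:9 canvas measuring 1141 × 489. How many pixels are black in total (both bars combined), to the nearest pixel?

45397 pixels

Since 2.540 > 2.333, the clip is width-limited.
The clip is 1141 / 2.540 ≈ 449.2126 px tall.
489 − 449.2126 = 39.7874 px of bars.
Bar area = 39.7874 × 1141 ≈ 45397 px.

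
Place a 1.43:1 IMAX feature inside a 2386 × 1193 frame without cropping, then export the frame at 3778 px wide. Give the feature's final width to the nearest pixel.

2701 px

Fitted into 2386×1193, the feature spans the height; its width is 1193 × 1.430 ≈ 1705.99 px.
The frame scales by 3778/2386 = 1.5834; 1705.99 × 1.5834 ≈ 2701.27 px.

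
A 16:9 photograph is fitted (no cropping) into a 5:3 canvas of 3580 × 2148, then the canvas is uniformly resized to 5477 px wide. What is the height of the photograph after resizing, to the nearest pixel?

3081 px

In the 3580×2148 frame the photograph fills the width: height = 3580 × 9/16 ≈ 2013.75 px.
The frame scales by 5477/3580 = 1.5299; 2013.75 × 1.5299 ≈ 3080.81 px.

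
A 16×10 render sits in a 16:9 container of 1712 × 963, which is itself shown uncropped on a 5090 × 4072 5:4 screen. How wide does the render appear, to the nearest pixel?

4581 px

16×10 in 1712×963: fills the height, so the render is 1540.80 × 963.00.
Second fit — the 16:9 canvas into 5090×4072 spans the width: 5090.00 × 2863.12 (×2.9731 from 1712×963).
So the render's width is 1540.80 × 2.9731 ≈ 4581.00.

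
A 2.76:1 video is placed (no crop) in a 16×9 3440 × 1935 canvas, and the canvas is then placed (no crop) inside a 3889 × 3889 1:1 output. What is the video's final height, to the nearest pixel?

First fit — 2.76:1 into 3440×1935 spans the width: 3440.00 × 1246.38.
16×9 in 3889×3889: fills the width, so the intermediate becomes 3889.00 × 2187.56 — a scale of ×1.1305.
The video scales with it: height 1246.38 × 1.1305 ≈ 1409.06.

1409 px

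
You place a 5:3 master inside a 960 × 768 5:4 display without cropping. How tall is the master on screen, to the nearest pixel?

576 px

Since 1.667 > 1.250, the master is width-limited.
The master is 960 × 3/5 ≈ 576.00 px tall.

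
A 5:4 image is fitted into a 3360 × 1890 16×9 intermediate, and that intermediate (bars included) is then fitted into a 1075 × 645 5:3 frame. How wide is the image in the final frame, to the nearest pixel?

First fit — 5:4 into 3360×1890 spans the height: 2362.50 × 1890.00.
Second fit — the 16×9 canvas into 1075×645 spans the width: 1075.00 × 604.69 (×0.3199 from 3360×1890).
Applying the same ×0.3199: 2362.50 → 755.86.

756 px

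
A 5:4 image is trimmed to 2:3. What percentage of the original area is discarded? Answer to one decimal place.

2:3 is narrower than 5:4, so the crop keeps the full height and trims the width.
(0.667)/(1.250) ≈ 0.533 of the area survives, leaving 46.67% discarded.

46.7%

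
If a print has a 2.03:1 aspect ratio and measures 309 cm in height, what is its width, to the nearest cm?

Width = 309 × 2.030 = 627.27.

627 cm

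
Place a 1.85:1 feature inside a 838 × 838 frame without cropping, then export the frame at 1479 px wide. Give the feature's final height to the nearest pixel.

Fitted into 838×838, the feature spans the width; its height is 838 / 1.850 ≈ 452.97 px.
The frame scales by 1479/838 = 1.7649; 452.97 × 1.7649 ≈ 799.46 px.

799 px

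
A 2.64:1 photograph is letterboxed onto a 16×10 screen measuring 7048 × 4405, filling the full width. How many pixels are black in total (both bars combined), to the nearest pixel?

Content height = 7048 / 2.640 ≈ 2669.6970 px.
Black = 4405 − 2669.6970 = 1735.3030 px.
That's 1735.3030 × 7048 ≈ 12230416 black pixels.

12230416 pixels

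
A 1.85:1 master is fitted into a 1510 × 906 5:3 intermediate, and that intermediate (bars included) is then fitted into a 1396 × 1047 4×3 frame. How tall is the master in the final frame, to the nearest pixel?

Inside the 1510×906 canvas the master is width-limited at 1510.00 × 816.22.
5:3 in 1396×1047: fills the width, so the intermediate becomes 1396.00 × 837.60 — a scale of ×0.9245.
Applying the same ×0.9245: 816.22 → 754.59.

755 px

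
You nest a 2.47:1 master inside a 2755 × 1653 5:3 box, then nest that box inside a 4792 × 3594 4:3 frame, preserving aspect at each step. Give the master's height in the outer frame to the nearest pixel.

1940 px

Inside the 2755×1653 canvas the master is width-limited at 2755.00 × 1115.38.
Second fit — the 5:3 canvas into 4792×3594 spans the width: 4792.00 × 2875.20 (×1.7394 from 2755×1653).
The master scales with it: height 1115.38 × 1.7394 ≈ 1940.08.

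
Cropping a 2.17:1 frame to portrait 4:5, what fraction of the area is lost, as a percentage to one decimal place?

portrait 4:5 is narrower than 2.17:1, so the crop keeps the full height and trims the width.
Fraction kept = (0.800)/(2.170) ≈ 36.87%, so 63.13% is lost.

63.1%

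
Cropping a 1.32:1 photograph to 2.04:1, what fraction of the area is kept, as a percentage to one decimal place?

The width stays; only height is cut (since 2.04:1 is wider than 1.32:1).
Area ratio = (1.320)/(2.040) = 64.71% retained.

64.7%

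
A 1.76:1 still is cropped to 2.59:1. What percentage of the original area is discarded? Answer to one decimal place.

2.59:1 is wider than 1.76:1, so the crop keeps the full width and trims the height.
Fraction kept = (1.760)/(2.590) ≈ 67.95%, so 32.05% is lost.

32.0%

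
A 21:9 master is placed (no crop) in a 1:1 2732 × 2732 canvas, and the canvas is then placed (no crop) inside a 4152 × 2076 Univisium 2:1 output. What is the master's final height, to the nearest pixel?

First fit — 21:9 into 2732×2732 spans the width: 2732.00 × 1170.86.
The 1:1 canvas is height-limited in 4152×2076, giving 2076.00 × 2076.00; scale factor 0.7599.
Applying the same ×0.7599: 1170.86 → 889.71.

890 px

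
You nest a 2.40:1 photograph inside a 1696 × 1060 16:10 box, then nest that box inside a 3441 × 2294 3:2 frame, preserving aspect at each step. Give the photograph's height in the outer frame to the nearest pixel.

2.40:1 in 1696×1060: fills the width, so the photograph is 1696.00 × 706.67.
The 16:10 canvas is width-limited in 3441×2294, giving 3441.00 × 2150.62; scale factor 2.0289.
Applying the same ×2.0289: 706.67 → 1433.75.

1434 px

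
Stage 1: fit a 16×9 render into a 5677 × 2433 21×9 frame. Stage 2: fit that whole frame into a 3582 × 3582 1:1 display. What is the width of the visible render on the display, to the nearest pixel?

2729 px

First fit — 16×9 into 5677×2433 spans the height: 4325.33 × 2433.00.
21×9 in 3582×3582: fills the width, so the intermediate becomes 3582.00 × 1535.14 — a scale of ×0.6310.
Applying the same ×0.6310: 4325.33 → 2729.14.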